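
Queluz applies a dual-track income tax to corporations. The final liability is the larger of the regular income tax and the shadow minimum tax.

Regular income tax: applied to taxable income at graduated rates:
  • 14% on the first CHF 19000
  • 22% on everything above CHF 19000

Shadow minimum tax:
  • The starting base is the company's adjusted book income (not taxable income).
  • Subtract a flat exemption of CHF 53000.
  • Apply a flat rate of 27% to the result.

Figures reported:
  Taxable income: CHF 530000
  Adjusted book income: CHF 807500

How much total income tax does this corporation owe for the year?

Shadow minimum tax:
  Base (adjusted book income): CHF 807500
  Less exemption CHF 53000 → base CHF 754500
  CHF 754500 × 27% = CHF 203715

Regular income tax:
  CHF 19000 × 14% = CHF 2660
  CHF 511000 × 22% = CHF 112420
  → CHF 115080

CHF 203715 > CHF 115080, so the shadow minimum tax is the binding amount.

CHF 203715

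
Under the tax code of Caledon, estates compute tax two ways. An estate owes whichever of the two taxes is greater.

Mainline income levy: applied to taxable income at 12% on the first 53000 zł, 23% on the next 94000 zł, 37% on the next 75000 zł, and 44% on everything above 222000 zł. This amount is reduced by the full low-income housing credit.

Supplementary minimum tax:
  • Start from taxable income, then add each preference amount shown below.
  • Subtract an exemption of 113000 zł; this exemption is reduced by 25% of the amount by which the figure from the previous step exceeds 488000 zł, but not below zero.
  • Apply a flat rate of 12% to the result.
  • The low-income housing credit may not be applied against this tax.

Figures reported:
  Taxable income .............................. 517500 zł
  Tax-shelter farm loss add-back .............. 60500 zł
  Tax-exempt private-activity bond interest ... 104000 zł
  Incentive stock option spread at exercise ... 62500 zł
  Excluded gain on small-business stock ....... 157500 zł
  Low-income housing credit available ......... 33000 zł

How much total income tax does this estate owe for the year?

Mainline income levy:
  53000 zł × 12% = 6360 zł
  94000 zł × 23% = 21620 zł
  75000 zł × 37% = 27750 zł
  295500 zł × 44% = 130020 zł
  → 185750 zł
  Less low-income housing credit 33000 zł → 152750 zł

Supplementary minimum tax:
  Adjusted income: 517500 zł + 60500 zł + 104000 zł + 62500 zł + 157500 zł = 902000 zł
  Exemption: 113000 zł − 25% × (902000 zł − 488000 zł) = 113000 zł − 103500 zł = 9500 zł
  Base: 902000 zł − 9500 zł = 892500 zł
  892500 zł × 12% = 107100 zł

152750 zł > 107100 zł, so the mainline income levy governs.

152750 zł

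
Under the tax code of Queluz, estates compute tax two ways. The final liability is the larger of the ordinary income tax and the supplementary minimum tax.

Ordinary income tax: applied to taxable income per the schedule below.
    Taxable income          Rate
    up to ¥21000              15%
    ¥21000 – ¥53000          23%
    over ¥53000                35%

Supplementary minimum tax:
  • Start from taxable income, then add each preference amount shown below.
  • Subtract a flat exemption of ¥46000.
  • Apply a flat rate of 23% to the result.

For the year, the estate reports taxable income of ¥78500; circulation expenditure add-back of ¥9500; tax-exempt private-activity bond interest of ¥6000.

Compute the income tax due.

Supplementary minimum tax:
  Adjusted income: ¥78500 + ¥9500 + ¥6000 = ¥94000
  Less exemption ¥46000 → base ¥48000
  ¥48000 × 23% = ¥11040

Ordinary income tax:
  ¥21000 × 15% = ¥3150
  ¥32000 × 23% = ¥7360
  ¥25500 × 35% = ¥8925
  → ¥19435

¥19435 > ¥11040, so the ordinary income tax governs.

¥19435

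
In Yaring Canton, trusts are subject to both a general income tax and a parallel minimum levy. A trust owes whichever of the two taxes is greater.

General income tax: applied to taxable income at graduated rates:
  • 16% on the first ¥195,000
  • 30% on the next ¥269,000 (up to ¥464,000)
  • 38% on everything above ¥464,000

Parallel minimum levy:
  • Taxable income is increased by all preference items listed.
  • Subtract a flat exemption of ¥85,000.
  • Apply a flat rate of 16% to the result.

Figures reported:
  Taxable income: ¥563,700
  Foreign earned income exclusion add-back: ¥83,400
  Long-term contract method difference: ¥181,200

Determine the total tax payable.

Parallel minimum levy:
  Adjusted income: ¥563,700 + ¥83,400 + ¥181,200 = ¥828,300
  Less exemption ¥85,000 → base ¥743,300
  ¥743,300 × 16% = ¥118,928

General income tax:
  ¥195,000 × 16% = ¥31,200
  ¥269,000 × 30% = ¥80,700
  ¥99,700 × 38% = ¥37,886
  → ¥149,786

¥149,786 > ¥118,928, so the general income tax governs.

¥149,786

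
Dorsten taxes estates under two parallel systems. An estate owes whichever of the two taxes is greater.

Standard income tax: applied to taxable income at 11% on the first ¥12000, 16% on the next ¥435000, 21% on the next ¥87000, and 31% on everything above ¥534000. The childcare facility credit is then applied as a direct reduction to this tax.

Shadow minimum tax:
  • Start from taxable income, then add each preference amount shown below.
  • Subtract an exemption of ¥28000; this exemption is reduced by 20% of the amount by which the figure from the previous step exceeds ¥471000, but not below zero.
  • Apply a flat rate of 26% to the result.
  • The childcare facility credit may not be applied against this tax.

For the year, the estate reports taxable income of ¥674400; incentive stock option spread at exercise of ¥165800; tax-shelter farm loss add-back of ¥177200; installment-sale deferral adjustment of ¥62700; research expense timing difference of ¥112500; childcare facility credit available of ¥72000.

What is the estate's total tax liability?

Standard income tax:
  ¥12000 × 11% = ¥1320
  ¥435000 × 16% = ¥69600
  ¥87000 × 21% = ¥18270
  ¥140400 × 31% = ¥43524
  → ¥132714
  Less childcare facility credit ¥72000 → ¥60714

Shadow minimum tax:
  Adjusted income: ¥674400 + ¥165800 + ¥177200 + ¥62700 + ¥112500 = ¥1192600
  Exemption: 20% × (¥1192600 − ¥471000) = ¥144320 ≥ ¥28000, so the exemption is fully phased out
  Base: ¥1192600 − ¥0 = ¥1192600
  ¥1192600 × 26% = ¥310076

¥310076 > ¥60714, so the shadow minimum tax is the binding amount.

¥310076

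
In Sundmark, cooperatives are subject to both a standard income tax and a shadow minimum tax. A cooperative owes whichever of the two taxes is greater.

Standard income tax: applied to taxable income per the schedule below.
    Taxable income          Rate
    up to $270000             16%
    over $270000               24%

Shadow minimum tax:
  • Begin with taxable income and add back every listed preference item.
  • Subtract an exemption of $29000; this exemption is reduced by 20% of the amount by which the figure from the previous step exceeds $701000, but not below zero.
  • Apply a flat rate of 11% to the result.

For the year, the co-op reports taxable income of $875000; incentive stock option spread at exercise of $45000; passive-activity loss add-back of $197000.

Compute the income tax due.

$188400

Standard income tax:
  $270000 × 16% = $43200
  $605000 × 24% = $145200
  → $188400

Shadow minimum tax:
  Adjusted income: $875000 + $45000 + $197000 = $1117000
  Exemption: 20% × ($1117000 − $701000) = $83200 ≥ $29000, so the exemption is fully phased out
  Base: $1117000 − $0 = $1117000
  $1117000 × 11% = $122870

$188400 > $122870, so the standard income tax governs.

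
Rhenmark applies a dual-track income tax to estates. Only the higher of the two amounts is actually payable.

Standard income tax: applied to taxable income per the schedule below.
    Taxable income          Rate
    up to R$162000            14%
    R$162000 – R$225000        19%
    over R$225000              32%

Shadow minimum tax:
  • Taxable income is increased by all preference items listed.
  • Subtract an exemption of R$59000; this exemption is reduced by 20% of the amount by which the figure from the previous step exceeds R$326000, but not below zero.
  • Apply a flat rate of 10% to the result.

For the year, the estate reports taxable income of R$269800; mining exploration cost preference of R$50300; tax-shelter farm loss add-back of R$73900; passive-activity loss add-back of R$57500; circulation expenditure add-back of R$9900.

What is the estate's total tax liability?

R$48986

Standard income tax:
  R$162000 × 14% = R$22680
  R$63000 × 19% = R$11970
  R$44800 × 32% = R$14336
  → R$48986

Shadow minimum tax:
  Adjusted income: R$269800 + R$50300 + R$73900 + R$57500 + R$9900 = R$461400
  Exemption: R$59000 − 20% × (R$461400 − R$326000) = R$59000 − R$27080 = R$31920
  Base: R$461400 − R$31920 = R$429480
  R$429480 × 10% = R$42948

R$48986 > R$42948, so the standard income tax governs.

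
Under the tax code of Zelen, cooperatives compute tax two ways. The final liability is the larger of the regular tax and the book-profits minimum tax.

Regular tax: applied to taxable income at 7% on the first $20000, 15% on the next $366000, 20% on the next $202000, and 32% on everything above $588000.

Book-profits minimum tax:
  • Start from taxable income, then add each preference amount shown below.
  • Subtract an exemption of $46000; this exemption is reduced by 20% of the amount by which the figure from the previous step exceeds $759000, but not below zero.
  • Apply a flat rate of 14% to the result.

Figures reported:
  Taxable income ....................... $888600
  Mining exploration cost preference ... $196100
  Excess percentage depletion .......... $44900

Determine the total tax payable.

Regular tax:
  $20000 × 7% = $1400
  $366000 × 15% = $54900
  $202000 × 20% = $40400
  $300600 × 32% = $96192
  → $192892

Book-profits minimum tax:
  Adjusted income: $888600 + $196100 + $44900 = $1129600
  Exemption: 20% × ($1129600 − $759000) = $74120 ≥ $46000, so the exemption is fully phased out
  Base: $1129600 − $0 = $1129600
  $1129600 × 14% = $158144

$192892 > $158144, so the regular tax governs.

$192892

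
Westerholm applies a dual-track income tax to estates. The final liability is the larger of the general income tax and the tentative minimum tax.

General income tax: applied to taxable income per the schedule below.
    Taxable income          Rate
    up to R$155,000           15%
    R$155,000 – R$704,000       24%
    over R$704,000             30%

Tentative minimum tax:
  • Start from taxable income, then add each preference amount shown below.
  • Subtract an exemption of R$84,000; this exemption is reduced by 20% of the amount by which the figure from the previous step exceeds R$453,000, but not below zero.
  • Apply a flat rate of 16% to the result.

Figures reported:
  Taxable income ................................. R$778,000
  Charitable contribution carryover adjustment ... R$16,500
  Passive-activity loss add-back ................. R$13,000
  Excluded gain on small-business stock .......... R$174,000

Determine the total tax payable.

General income tax:
  R$155,000 × 15% = R$23,250
  R$549,000 × 24% = R$131,760
  R$74,000 × 30% = R$22,200
  → R$177,210

Tentative minimum tax:
  Adjusted income: R$778,000 + R$16,500 + R$13,000 + R$174,000 = R$981,500
  Exemption: 20% × (R$981,500 − R$453,000) = R$105,700 ≥ R$84,000, so the exemption is fully phased out
  Base: R$981,500 − R$0 = R$981,500
  R$981,500 × 16% = R$157,040

R$177,210 > R$157,040, so the general income tax governs.

R$177,210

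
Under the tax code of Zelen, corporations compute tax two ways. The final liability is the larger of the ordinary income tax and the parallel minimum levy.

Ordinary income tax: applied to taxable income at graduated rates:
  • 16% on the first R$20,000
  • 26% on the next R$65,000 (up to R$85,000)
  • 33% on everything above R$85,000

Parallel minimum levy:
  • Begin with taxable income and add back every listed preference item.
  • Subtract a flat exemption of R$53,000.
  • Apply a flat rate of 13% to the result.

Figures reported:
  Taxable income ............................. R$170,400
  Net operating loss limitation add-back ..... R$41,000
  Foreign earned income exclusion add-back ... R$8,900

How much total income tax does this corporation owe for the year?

R$48,282

Ordinary income tax:
  R$20,000 × 16% = R$3,200
  R$65,000 × 26% = R$16,900
  R$85,400 × 33% = R$28,182
  → R$48,282

Parallel minimum levy:
  Adjusted income: R$170,400 + R$41,000 + R$8,900 = R$220,300
  Less exemption R$53,000 → base R$167,300
  R$167,300 × 13% = R$21,749

R$48,282 > R$21,749, so the ordinary income tax governs.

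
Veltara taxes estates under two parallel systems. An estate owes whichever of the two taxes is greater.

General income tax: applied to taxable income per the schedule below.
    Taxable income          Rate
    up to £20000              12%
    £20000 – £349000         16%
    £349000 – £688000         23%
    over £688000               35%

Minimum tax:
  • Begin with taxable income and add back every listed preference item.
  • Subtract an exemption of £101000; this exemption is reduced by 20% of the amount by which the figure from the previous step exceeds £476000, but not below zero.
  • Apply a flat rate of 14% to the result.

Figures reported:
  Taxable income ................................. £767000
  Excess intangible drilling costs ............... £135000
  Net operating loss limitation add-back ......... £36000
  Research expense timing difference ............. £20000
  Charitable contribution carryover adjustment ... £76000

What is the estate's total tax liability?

Minimum tax:
  Adjusted income: £767000 + £135000 + £36000 + £20000 + £76000 = £1034000
  Exemption: 20% × (£1034000 − £476000) = £111600 ≥ £101000, so the exemption is fully phased out
  Base: £1034000 − £0 = £1034000
  £1034000 × 14% = £144760

General income tax:
  £20000 × 12% = £2400
  £329000 × 16% = £52640
  £339000 × 23% = £77970
  £79000 × 35% = £27650
  → £160660

£160660 > £144760, so the general income tax governs.

£160660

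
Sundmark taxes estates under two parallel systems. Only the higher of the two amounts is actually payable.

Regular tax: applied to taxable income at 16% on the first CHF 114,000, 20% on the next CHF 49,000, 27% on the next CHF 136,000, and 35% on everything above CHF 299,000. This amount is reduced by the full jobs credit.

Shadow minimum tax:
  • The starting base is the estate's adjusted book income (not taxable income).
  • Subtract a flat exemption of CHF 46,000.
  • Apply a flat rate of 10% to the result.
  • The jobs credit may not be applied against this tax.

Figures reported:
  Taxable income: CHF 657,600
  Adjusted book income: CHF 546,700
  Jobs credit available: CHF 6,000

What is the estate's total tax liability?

Regular tax:
  CHF 114,000 × 16% = CHF 18,240
  CHF 49,000 × 20% = CHF 9,800
  CHF 136,000 × 27% = CHF 36,720
  CHF 358,600 × 35% = CHF 125,510
  → CHF 190,270
  Less jobs credit CHF 6,000 → CHF 184,270

Shadow minimum tax:
  Base (adjusted book income): CHF 546,700
  Less exemption CHF 46,000 → base CHF 500,700
  CHF 500,700 × 10% = CHF 50,070

CHF 184,270 > CHF 50,070, so the regular tax governs.

CHF 184,270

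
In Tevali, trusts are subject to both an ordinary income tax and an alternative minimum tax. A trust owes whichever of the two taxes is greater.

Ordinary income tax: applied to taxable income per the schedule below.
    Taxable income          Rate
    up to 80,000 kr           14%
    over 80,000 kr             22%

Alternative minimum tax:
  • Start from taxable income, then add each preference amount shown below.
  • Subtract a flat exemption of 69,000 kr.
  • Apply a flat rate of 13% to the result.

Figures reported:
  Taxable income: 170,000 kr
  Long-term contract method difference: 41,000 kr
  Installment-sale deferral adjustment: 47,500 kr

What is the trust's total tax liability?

Ordinary income tax:
  80,000 kr × 14% = 11,200 kr
  90,000 kr × 22% = 19,800 kr
  → 31,000 kr

Alternative minimum tax:
  Adjusted income: 170,000 kr + 41,000 kr + 47,500 kr = 258,500 kr
  Less exemption 69,000 kr → base 189,500 kr
  189,500 kr × 13% = 24,635 kr

31,000 kr > 24,635 kr, so the ordinary income tax governs.

31,000 kr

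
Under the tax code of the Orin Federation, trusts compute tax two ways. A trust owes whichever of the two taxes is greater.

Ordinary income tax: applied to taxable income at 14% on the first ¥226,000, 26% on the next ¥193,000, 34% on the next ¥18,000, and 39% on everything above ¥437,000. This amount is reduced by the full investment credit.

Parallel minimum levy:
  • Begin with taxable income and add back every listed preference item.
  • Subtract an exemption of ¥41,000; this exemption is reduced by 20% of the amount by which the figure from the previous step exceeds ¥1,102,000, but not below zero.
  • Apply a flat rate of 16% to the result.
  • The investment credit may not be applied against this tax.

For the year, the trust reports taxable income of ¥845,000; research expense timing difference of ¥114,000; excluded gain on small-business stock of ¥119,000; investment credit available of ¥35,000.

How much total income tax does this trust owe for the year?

Parallel minimum levy:
  Adjusted income: ¥845,000 + ¥114,000 + ¥119,000 = ¥1,078,000
  Exemption: ¥1,078,000 ≤ ¥1,102,000, so full ¥41,000 applies
  Base: ¥1,078,000 − ¥41,000 = ¥1,037,000
  ¥1,037,000 × 16% = ¥165,920

Ordinary income tax:
  ¥226,000 × 14% = ¥31,640
  ¥193,000 × 26% = ¥50,180
  ¥18,000 × 34% = ¥6,120
  ¥408,000 × 39% = ¥159,120
  → ¥247,060
  Less investment credit ¥35,000 → ¥212,060

¥212,060 > ¥165,920, so the ordinary income tax governs.

¥212,060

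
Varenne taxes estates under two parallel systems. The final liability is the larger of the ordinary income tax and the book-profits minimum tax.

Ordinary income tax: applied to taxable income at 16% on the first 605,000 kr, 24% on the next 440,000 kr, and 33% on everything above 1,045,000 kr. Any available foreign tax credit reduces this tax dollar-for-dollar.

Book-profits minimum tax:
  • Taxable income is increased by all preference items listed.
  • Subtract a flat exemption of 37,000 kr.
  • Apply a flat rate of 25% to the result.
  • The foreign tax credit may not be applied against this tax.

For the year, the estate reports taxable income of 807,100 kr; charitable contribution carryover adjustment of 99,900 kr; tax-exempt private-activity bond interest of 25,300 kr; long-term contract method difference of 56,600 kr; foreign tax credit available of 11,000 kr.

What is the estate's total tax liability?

237,975 kr

Book-profits minimum tax:
  Adjusted income: 807,100 kr + 99,900 kr + 25,300 kr + 56,600 kr = 988,900 kr
  Less exemption 37,000 kr → base 951,900 kr
  951,900 kr × 25% = 237,975 kr

Ordinary income tax:
  605,000 kr × 16% = 96,800 kr
  202,100 kr × 24% = 48,504 kr
  → 145,304 kr
  Less foreign tax credit 11,000 kr → 134,304 kr

237,975 kr > 134,304 kr, so the book-profits minimum tax is the binding amount.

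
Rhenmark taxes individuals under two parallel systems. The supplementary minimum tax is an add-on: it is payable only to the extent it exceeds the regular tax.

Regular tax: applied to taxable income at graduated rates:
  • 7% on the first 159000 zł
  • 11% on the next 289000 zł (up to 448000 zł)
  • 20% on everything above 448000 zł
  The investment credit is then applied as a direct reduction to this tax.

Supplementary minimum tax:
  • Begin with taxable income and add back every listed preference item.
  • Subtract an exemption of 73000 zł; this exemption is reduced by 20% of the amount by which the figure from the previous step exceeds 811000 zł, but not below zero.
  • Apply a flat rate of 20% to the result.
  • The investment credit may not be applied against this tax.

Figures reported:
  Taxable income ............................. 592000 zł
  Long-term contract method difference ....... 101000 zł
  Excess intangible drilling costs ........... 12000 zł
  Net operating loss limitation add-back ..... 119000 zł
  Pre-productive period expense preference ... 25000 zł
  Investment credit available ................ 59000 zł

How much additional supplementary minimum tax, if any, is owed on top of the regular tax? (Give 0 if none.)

144000 zł

Supplementary minimum tax:
  Adjusted income: 592000 zł + 101000 zł + 12000 zł + 119000 zł + 25000 zł = 849000 zł
  Exemption: 73000 zł − 20% × (849000 zł − 811000 zł) = 73000 zł − 7600 zł = 65400 zł
  Base: 849000 zł − 65400 zł = 783600 zł
  783600 zł × 20% = 156720 zł

Regular tax:
  159000 zł × 7% = 11130 zł
  289000 zł × 11% = 31790 zł
  144000 zł × 20% = 28800 zł
  → 71720 zł
  Less investment credit 59000 zł → 12720 zł

Excess of supplementary minimum tax over regular tax: 156720 zł − 12720 zł = 144000 zł.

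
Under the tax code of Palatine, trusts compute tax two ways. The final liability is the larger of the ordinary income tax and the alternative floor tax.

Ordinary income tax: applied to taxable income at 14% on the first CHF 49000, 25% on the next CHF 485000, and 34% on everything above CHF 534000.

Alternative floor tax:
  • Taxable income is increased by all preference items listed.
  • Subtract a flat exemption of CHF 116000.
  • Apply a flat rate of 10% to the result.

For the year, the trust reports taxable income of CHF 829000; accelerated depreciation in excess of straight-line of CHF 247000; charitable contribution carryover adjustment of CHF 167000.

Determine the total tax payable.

CHF 228410

Alternative floor tax:
  Adjusted income: CHF 829000 + CHF 247000 + CHF 167000 = CHF 1243000
  Less exemption CHF 116000 → base CHF 1127000
  CHF 1127000 × 10% = CHF 112700

Ordinary income tax:
  CHF 49000 × 14% = CHF 6860
  CHF 485000 × 25% = CHF 121250
  CHF 295000 × 34% = CHF 100300
  → CHF 228410

CHF 228410 > CHF 112700, so the ordinary income tax governs.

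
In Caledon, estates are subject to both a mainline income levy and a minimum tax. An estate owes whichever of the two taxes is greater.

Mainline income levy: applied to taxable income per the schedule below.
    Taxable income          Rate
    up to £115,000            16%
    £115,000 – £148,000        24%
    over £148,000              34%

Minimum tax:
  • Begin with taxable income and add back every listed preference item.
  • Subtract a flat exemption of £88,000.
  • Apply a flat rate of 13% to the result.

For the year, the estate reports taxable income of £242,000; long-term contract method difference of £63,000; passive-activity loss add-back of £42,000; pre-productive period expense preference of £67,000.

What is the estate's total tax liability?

Minimum tax:
  Adjusted income: £242,000 + £63,000 + £42,000 + £67,000 = £414,000
  Less exemption £88,000 → base £326,000
  £326,000 × 13% = £42,380

Mainline income levy:
  £115,000 × 16% = £18,400
  £33,000 × 24% = £7,920
  £94,000 × 34% = £31,960
  → £58,280

£58,280 > £42,380, so the mainline income levy governs.

£58,280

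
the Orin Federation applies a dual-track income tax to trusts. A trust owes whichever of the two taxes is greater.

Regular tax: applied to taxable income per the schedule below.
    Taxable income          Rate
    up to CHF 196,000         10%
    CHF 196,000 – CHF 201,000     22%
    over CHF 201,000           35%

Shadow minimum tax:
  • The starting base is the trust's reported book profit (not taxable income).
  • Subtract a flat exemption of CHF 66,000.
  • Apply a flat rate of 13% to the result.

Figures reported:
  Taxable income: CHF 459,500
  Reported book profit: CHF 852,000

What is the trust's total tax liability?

Regular tax:
  CHF 196,000 × 10% = CHF 19,600
  CHF 5,000 × 22% = CHF 1,100
  CHF 258,500 × 35% = CHF 90,475
  → CHF 111,175

Shadow minimum tax:
  Base (reported book profit): CHF 852,000
  Less exemption CHF 66,000 → base CHF 786,000
  CHF 786,000 × 13% = CHF 102,180

CHF 111,175 > CHF 102,180, so the regular tax governs.

CHF 111,175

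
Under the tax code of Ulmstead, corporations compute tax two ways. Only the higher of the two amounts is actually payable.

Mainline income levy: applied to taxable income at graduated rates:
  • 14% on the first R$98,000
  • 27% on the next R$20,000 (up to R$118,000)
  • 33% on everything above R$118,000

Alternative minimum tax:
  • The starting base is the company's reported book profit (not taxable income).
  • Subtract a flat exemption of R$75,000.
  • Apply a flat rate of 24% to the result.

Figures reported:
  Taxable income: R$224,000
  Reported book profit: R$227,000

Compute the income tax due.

R$54,100

Alternative minimum tax:
  Base (reported book profit): R$227,000
  Less exemption R$75,000 → base R$152,000
  R$152,000 × 24% = R$36,480

Mainline income levy:
  R$98,000 × 14% = R$13,720
  R$20,000 × 27% = R$5,400
  R$106,000 × 33% = R$34,980
  → R$54,100

R$54,100 > R$36,480, so the mainline income levy governs.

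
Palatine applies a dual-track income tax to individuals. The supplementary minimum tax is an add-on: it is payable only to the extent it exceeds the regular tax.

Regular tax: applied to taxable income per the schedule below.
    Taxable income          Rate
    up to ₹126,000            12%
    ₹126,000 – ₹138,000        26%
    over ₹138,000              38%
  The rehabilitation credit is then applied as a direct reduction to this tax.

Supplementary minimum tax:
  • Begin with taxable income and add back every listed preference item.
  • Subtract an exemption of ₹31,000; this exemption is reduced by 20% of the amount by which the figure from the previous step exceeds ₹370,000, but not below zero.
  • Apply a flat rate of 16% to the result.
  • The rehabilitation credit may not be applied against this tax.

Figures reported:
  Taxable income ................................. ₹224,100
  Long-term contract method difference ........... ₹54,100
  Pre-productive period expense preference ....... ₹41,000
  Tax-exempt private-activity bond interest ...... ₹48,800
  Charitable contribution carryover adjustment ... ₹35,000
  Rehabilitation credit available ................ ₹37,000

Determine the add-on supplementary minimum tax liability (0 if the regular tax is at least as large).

Regular tax:
  ₹126,000 × 12% = ₹15,120
  ₹12,000 × 26% = ₹3,120
  ₹86,100 × 38% = ₹32,718
  → ₹50,958
  Less rehabilitation credit ₹37,000 → ₹13,958

Supplementary minimum tax:
  Adjusted income: ₹224,100 + ₹54,100 + ₹41,000 + ₹48,800 + ₹35,000 = ₹403,000
  Exemption: ₹31,000 − 20% × (₹403,000 − ₹370,000) = ₹31,000 − ₹6,600 = ₹24,400
  Base: ₹403,000 − ₹24,400 = ₹378,600
  ₹378,600 × 16% = ₹60,576

Excess of supplementary minimum tax over regular tax: ₹60,576 − ₹13,958 = ₹46,618.

₹46,618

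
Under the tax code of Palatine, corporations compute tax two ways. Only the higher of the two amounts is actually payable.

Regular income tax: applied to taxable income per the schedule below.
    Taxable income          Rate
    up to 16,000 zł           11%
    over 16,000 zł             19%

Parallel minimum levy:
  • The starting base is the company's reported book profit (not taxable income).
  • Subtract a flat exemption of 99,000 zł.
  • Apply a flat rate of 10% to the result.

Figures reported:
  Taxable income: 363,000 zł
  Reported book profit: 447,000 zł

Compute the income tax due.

Regular income tax:
  16,000 zł × 11% = 1,760 zł
  347,000 zł × 19% = 65,930 zł
  → 67,690 zł

Parallel minimum levy:
  Base (reported book profit): 447,000 zł
  Less exemption 99,000 zł → base 348,000 zł
  348,000 zł × 10% = 34,800 zł

67,690 zł > 34,800 zł, so the regular income tax governs.

67,690 zł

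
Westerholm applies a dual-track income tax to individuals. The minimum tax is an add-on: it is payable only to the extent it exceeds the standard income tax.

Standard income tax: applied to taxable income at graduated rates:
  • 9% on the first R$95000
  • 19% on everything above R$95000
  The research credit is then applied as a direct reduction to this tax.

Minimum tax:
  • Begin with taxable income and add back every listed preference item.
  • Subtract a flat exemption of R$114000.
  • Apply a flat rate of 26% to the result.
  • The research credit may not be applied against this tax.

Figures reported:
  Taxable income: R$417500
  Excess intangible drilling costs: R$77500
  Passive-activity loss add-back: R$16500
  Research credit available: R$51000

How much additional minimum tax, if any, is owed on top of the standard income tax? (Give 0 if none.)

R$84525

Minimum tax:
  Adjusted income: R$417500 + R$77500 + R$16500 = R$511500
  Less exemption R$114000 → base R$397500
  R$397500 × 26% = R$103350

Standard income tax:
  R$95000 × 9% = R$8550
  R$322500 × 19% = R$61275
  → R$69825
  Less research credit R$51000 → R$18825

Excess of minimum tax over standard income tax: R$103350 − R$18825 = R$84525.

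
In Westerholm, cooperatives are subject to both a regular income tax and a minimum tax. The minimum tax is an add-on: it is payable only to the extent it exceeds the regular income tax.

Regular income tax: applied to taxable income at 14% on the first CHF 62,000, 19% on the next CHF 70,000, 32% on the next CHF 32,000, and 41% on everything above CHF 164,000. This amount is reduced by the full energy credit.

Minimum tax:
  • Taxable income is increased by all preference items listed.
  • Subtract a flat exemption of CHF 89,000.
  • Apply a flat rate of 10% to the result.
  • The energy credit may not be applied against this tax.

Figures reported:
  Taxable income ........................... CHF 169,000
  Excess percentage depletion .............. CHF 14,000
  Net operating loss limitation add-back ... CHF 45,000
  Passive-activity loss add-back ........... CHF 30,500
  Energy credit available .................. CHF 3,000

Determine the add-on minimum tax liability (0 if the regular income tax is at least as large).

Regular income tax:
  CHF 62,000 × 14% = CHF 8,680
  CHF 70,000 × 19% = CHF 13,300
  CHF 32,000 × 32% = CHF 10,240
  CHF 5,000 × 41% = CHF 2,050
  → CHF 34,270
  Less energy credit CHF 3,000 → CHF 31,270

Minimum tax:
  Adjusted income: CHF 169,000 + CHF 14,000 + CHF 45,000 + CHF 30,500 = CHF 258,500
  Less exemption CHF 89,000 → base CHF 169,500
  CHF 169,500 × 10% = CHF 16,950

CHF 16,950 ≤ CHF 31,270, so no add-on is due.

CHF 0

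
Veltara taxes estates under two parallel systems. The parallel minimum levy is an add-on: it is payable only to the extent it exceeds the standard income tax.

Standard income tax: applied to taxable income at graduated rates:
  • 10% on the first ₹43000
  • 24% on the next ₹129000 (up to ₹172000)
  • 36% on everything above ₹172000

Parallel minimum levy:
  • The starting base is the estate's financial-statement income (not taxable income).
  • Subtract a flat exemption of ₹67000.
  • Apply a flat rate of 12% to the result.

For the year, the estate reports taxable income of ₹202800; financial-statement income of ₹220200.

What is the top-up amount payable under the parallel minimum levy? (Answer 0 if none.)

₹0

Standard income tax:
  ₹43000 × 10% = ₹4300
  ₹129000 × 24% = ₹30960
  ₹30800 × 36% = ₹11088
  → ₹46348

Parallel minimum levy:
  Base (financial-statement income): ₹220200
  Less exemption ₹67000 → base ₹153200
  ₹153200 × 12% = ₹18384

₹18384 ≤ ₹46348, so no add-on is due.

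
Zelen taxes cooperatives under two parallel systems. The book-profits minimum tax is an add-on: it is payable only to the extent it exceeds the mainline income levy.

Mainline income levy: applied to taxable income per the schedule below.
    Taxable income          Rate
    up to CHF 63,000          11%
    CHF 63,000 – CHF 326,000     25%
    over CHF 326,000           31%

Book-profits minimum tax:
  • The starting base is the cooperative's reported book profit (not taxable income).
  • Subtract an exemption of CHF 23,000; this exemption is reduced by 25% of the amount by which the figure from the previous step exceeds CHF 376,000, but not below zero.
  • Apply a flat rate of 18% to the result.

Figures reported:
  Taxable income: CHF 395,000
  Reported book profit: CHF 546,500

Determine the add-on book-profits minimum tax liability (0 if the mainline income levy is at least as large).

Mainline income levy:
  CHF 63,000 × 11% = CHF 6,930
  CHF 263,000 × 25% = CHF 65,750
  CHF 69,000 × 31% = CHF 21,390
  → CHF 94,070

Book-profits minimum tax:
  Base (reported book profit): CHF 546,500
  Exemption: 25% × (CHF 546,500 − CHF 376,000) = CHF 42,625 ≥ CHF 23,000, so the exemption is fully phased out
  Base: CHF 546,500 − CHF 0 = CHF 546,500
  CHF 546,500 × 18% = CHF 98,370

Excess of book-profits minimum tax over mainline income levy: CHF 98,370 − CHF 94,070 = CHF 4,300.

CHF 4,300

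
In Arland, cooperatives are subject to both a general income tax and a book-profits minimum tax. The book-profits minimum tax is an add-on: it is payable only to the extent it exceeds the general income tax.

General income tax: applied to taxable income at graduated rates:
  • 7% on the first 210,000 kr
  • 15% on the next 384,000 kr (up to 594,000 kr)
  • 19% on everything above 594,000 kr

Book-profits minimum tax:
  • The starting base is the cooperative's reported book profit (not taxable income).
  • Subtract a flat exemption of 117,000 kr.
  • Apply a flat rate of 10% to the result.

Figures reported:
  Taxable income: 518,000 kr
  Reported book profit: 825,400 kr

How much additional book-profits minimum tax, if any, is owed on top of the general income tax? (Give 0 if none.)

General income tax:
  210,000 kr × 7% = 14,700 kr
  308,000 kr × 15% = 46,200 kr
  → 60,900 kr

Book-profits minimum tax:
  Base (reported book profit): 825,400 kr
  Less exemption 117,000 kr → base 708,400 kr
  708,400 kr × 10% = 70,840 kr

Excess of book-profits minimum tax over general income tax: 70,840 kr − 60,900 kr = 9,940 kr.

9,940 kr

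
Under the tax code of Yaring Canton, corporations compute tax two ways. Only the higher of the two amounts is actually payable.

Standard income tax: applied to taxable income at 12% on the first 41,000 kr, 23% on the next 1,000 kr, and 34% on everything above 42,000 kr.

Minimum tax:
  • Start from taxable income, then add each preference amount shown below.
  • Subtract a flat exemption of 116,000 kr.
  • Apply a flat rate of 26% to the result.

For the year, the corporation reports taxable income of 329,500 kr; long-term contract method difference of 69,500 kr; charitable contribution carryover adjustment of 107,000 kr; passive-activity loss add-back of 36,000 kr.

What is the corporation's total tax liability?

Standard income tax:
  41,000 kr × 12% = 4,920 kr
  1,000 kr × 23% = 230 kr
  287,500 kr × 34% = 97,750 kr
  → 102,900 kr

Minimum tax:
  Adjusted income: 329,500 kr + 69,500 kr + 107,000 kr + 36,000 kr = 542,000 kr
  Less exemption 116,000 kr → base 426,000 kr
  426,000 kr × 26% = 110,760 kr

110,760 kr > 102,900 kr, so the minimum tax is the binding amount.

110,760 kr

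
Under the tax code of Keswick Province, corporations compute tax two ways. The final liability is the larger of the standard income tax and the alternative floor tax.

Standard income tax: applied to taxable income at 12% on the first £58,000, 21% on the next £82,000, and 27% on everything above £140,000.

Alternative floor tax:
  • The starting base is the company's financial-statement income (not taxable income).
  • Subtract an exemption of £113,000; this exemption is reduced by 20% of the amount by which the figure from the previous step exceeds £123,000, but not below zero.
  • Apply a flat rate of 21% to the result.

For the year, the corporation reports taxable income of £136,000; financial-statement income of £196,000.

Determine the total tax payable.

Standard income tax:
  £58,000 × 12% = £6,960
  £78,000 × 21% = £16,380
  → £23,340

Alternative floor tax:
  Base (financial-statement income): £196,000
  Exemption: £113,000 − 20% × (£196,000 − £123,000) = £113,000 − £14,600 = £98,400
  Base: £196,000 − £98,400 = £97,600
  £97,600 × 21% = £20,496

£23,340 > £20,496, so the standard income tax governs.

£23,340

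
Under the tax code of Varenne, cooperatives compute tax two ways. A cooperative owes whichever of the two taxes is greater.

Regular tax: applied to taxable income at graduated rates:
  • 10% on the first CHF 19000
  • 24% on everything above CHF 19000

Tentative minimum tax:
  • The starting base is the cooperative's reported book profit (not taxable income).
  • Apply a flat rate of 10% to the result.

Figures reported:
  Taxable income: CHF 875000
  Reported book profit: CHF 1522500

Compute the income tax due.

Tentative minimum tax:
  Base (reported book profit): CHF 1522500
  CHF 1522500 × 10% = CHF 152250

Regular tax:
  CHF 19000 × 10% = CHF 1900
  CHF 856000 × 24% = CHF 205440
  → CHF 207340

CHF 207340 > CHF 152250, so the regular tax governs.

CHF 207340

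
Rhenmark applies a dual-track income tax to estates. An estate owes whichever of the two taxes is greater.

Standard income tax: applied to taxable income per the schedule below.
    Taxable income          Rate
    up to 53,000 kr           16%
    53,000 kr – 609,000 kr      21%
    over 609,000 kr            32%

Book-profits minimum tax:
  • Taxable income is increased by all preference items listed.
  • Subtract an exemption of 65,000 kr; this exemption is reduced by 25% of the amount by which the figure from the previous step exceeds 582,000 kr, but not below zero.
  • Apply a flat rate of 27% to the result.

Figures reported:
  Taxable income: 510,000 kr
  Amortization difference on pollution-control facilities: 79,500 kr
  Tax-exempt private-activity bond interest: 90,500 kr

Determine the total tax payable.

Book-profits minimum tax:
  Adjusted income: 510,000 kr + 79,500 kr + 90,500 kr = 680,000 kr
  Exemption: 65,000 kr − 25% × (680,000 kr − 582,000 kr) = 65,000 kr − 24,500 kr = 40,500 kr
  Base: 680,000 kr − 40,500 kr = 639,500 kr
  639,500 kr × 27% = 172,665 kr

Standard income tax:
  53,000 kr × 16% = 8,480 kr
  457,000 kr × 21% = 95,970 kr
  → 104,450 kr

172,665 kr > 104,450 kr, so the book-profits minimum tax is the binding amount.

172,665 kr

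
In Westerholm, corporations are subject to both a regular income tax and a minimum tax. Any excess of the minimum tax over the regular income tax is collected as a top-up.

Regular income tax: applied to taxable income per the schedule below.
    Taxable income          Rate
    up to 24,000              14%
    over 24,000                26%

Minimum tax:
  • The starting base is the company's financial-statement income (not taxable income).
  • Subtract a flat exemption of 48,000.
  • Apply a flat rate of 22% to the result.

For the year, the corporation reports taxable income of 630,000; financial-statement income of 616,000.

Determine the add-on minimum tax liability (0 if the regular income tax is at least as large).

Regular income tax:
  24,000 × 14% = 3,360
  606,000 × 26% = 157,560
  → 160,920

Minimum tax:
  Base (financial-statement income): 616,000
  Less exemption 48,000 → base 568,000
  568,000 × 22% = 124,960

124,960 ≤ 160,920, so no add-on is due.

0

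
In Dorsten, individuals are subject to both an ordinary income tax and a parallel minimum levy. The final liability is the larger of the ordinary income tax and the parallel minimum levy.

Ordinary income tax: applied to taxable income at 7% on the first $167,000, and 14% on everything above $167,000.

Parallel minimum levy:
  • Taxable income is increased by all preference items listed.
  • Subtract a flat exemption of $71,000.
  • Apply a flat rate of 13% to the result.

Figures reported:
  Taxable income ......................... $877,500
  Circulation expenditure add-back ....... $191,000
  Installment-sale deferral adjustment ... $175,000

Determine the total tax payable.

$152,425

Parallel minimum levy:
  Adjusted income: $877,500 + $191,000 + $175,000 = $1,243,500
  Less exemption $71,000 → base $1,172,500
  $1,172,500 × 13% = $152,425

Ordinary income tax:
  $167,000 × 7% = $11,690
  $710,500 × 14% = $99,470
  → $111,160

$152,425 > $111,160, so the parallel minimum levy is the binding amount.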